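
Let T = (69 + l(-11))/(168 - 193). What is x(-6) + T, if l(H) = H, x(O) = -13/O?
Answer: -23/150 ≈ -0.15333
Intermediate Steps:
T = -58/25 (T = (69 - 11)/(168 - 193) = 58/(-25) = 58*(-1/25) = -58/25 ≈ -2.3200)
x(-6) + T = -13/(-6) - 58/25 = -13*(-⅙) - 58/25 = 13/6 - 58/25 = -23/150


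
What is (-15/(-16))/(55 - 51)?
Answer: 15/64 ≈ 0.23438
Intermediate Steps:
(-15/(-16))/(55 - 51) = -15*(-1/16)/4 = (15/16)*(¼) = 15/64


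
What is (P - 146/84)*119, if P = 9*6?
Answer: 37315/6 ≈ 6219.2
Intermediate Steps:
P = 54
(P - 146/84)*119 = (54 - 146/84)*119 = (54 - 146*1/84)*119 = (54 - 73/42)*119 = (2195/42)*119 = 37315/6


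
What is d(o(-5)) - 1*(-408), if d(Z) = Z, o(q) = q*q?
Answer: 433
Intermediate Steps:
o(q) = q**2
d(o(-5)) - 1*(-408) = (-5)**2 - 1*(-408) = 25 + 408 = 433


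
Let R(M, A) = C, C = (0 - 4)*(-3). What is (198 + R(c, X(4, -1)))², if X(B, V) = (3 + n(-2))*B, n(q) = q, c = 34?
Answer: 44100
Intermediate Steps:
X(B, V) = B (X(B, V) = (3 - 2)*B = 1*B = B)
C = 12 (C = -4*(-3) = 12)
R(M, A) = 12
(198 + R(c, X(4, -1)))² = (198 + 12)² = 210² = 44100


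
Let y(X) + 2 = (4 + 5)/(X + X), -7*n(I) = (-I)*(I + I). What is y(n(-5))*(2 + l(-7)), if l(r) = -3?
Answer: 137/100 ≈ 1.3700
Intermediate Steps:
n(I) = 2*I²/7 (n(I) = -(-I)*(I + I)/7 = -(-I)*2*I/7 = -(-2)*I²/7 = 2*I²/7)
y(X) = -2 + 9/(2*X) (y(X) = -2 + (4 + 5)/(X + X) = -2 + 9/((2*X)) = -2 + 9*(1/(2*X)) = -2 + 9/(2*X))
y(n(-5))*(2 + l(-7)) = (-2 + 9/(2*(((2/7)*(-5)²))))*(2 - 3) = (-2 + 9/(2*(((2/7)*25))))*(-1) = (-2 + 9/(2*(50/7)))*(-1) = (-2 + (9/2)*(7/50))*(-1) = (-2 + 63/100)*(-1) = -137/100*(-1) = 137/100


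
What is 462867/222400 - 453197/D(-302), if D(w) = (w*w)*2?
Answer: -2045046133/5070942400 ≈ -0.40329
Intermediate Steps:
D(w) = 2*w² (D(w) = w²*2 = 2*w²)
462867/222400 - 453197/D(-302) = 462867/222400 - 453197/(2*(-302)²) = 462867*(1/222400) - 453197/(2*91204) = 462867/222400 - 453197/182408 = -2045046133/5070942400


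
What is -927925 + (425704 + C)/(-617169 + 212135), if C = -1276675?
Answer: -375840323479/405034 ≈ -9.2792e+5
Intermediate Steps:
-927925 + (425704 + C)/(-617169 + 212135) = -927925 + (425704 - 1276675)/(-617169 + 212135) = -927925 - 850971/(-405034) = -927925 - 850971*(-1/405034) = -927925 + 850971/405034 = -375840323479/405034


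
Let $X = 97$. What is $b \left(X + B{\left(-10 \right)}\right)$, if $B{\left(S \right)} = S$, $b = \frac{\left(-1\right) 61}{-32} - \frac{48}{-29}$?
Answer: $\frac{9915}{32} \approx 309.84$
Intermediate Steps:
$b = \frac{3305}{928}$ ($b = \left(-61\right) \left(- \frac{1}{32}\right) - - \frac{48}{29} = \frac{61}{32} + \frac{48}{29} = \frac{3305}{928} \approx 3.5614$)
$b \left(X + B{\left(-10 \right)}\right) = \frac{3305 \left(97 - 10\right)}{928} = \frac{3305}{928} \cdot 87 = \frac{9915}{32}$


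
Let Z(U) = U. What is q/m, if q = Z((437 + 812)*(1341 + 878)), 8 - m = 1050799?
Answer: -395933/150113 ≈ -2.6376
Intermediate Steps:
m = -1050791 (m = 8 - 1*1050799 = 8 - 1050799 = -1050791)
q = 2771531 (q = (437 + 812)*(1341 + 878) = 1249*2219 = 2771531)
q/m = 2771531/(-1050791) = 2771531*(-1/1050791) = -395933/150113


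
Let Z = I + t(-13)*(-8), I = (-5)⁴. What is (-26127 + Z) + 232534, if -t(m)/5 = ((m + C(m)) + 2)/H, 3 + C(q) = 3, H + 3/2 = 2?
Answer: 206152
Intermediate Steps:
H = ½ (H = -3/2 + 2 = ½ ≈ 0.50000)
C(q) = 0 (C(q) = -3 + 3 = 0)
t(m) = -20 - 10*m (t(m) = -5*((m + 0) + 2)/½ = -5*(m + 2)*2 = -5*(2 + m)*2 = -5*(4 + 2*m) = -20 - 10*m)
I = 625
Z = -255 (Z = 625 + (-20 - 10*(-13))*(-8) = 625 + (-20 + 130)*(-8) = 625 + 110*(-8) = 625 - 880 = -255)
(-26127 + Z) + 232534 = (-26127 - 255) + 232534 = -26382 + 232534 = 206152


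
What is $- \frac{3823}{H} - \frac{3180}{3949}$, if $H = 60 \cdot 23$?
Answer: $- \frac{19485427}{5449620} \approx -3.5756$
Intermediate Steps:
$H = 1380$
$- \frac{3823}{H} - \frac{3180}{3949} = - \frac{3823}{1380} - \frac{3180}{3949} = - \frac{19485427}{5449620}$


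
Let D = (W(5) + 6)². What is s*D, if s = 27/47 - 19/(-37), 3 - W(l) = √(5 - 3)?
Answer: 157036/1739 - 34056*√2/1739 ≈ 62.607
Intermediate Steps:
W(l) = 3 - √2 (W(l) = 3 - √(5 - 3) = 3 - √2)
s = 1892/1739 (s = 27*(1/47) - 19*(-1/37) = 27/47 + 19/37 = 1892/1739 ≈ 1.0880)
D = (9 - √2)² (D = ((3 - √2) + 6)² = (9 - √2)² ≈ 57.544)
s*D = 1892*(9 - √2)²/1739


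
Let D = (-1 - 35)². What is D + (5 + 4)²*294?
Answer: 25110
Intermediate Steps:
D = 1296 (D = (-36)² = 1296)
D + (5 + 4)²*294 = 1296 + (5 + 4)²*294 = 1296 + 9²*294 = 1296 + 81*294 = 1296 + 23814 = 25110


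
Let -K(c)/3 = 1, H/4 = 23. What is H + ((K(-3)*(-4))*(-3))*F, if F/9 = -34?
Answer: 11108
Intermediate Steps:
H = 92 (H = 4*23 = 92)
K(c) = -3 (K(c) = -3*1 = -3)
F = -306 (F = 9*(-34) = -306)
H + ((K(-3)*(-4))*(-3))*F = 92 + (-3*(-4)*(-3))*(-306) = 92 + (12*(-3))*(-306) = 92 - 36*(-306) = 92 + 11016 = 11108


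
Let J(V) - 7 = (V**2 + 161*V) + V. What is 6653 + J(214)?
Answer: 87124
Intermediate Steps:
J(V) = 7 + V**2 + 162*V (J(V) = 7 + ((V**2 + 161*V) + V) = 7 + (V**2 + 162*V) = 7 + V**2 + 162*V)
6653 + J(214) = 6653 + (7 + 214**2 + 162*214) = 6653 + (7 + 45796 + 34668) = 6653 + 80471 = 87124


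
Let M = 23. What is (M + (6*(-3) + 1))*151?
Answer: 906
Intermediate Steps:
(M + (6*(-3) + 1))*151 = (23 + (6*(-3) + 1))*151 = (23 + (-18 + 1))*151 = (23 - 17)*151 = 6*151 = 906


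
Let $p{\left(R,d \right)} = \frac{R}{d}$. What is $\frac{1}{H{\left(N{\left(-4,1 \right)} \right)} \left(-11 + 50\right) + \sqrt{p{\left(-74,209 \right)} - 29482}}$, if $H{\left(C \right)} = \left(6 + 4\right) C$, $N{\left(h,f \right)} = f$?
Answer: $\frac{40755}{18975356} - \frac{i \sqrt{321954677}}{18975356} \approx 0.0021478 - 0.0009456 i$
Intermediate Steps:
$H{\left(C \right)} = 10 C$
$\frac{1}{H{\left(N{\left(-4,1 \right)} \right)} \left(-11 + 50\right) + \sqrt{p{\left(-74,209 \right)} - 29482}} = \frac{1}{10 \cdot 1 \left(-11 + 50\right) + \sqrt{- \frac{74}{209} - 29482}} = \frac{1}{10 \cdot 39 + \sqrt{\left(-74\right) \frac{1}{209} - 29482}} = \frac{1}{390 + \sqrt{- \frac{74}{209} - 29482}} = \frac{1}{390 + \sqrt{- \frac{6161812}{209}}} = \frac{1}{390 + \frac{2 i \sqrt{321954677}}{209}}$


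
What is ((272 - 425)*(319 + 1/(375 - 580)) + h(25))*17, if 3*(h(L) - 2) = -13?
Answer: -510293777/615 ≈ -8.2975e+5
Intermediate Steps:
h(L) = -7/3 (h(L) = 2 + (⅓)*(-13) = 2 - 13/3 = -7/3)
((272 - 425)*(319 + 1/(375 - 580)) + h(25))*17 = ((272 - 425)*(319 + 1/(375 - 580)) - 7/3)*17 = (-153*(319 + 1/(-205)) - 7/3)*17 = (-153*(319 - 1/205) - 7/3)*17 = (-153*65394/205 - 7/3)*17 = (-10005282/205 - 7/3)*17 = -30017281/615*17 = -510293777/615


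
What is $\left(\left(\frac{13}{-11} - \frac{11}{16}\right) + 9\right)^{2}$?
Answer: $\frac{1575025}{30976} \approx 50.847$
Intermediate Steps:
$\left(\left(\frac{13}{-11} - \frac{11}{16}\right) + 9\right)^{2} = \left(\left(13 \left(- \frac{1}{11}\right) - \frac{11}{16}\right) + 9\right)^{2} = \left(\left(- \frac{13}{11} - \frac{11}{16}\right) + 9\right)^{2} = \left(- \frac{329}{176} + 9\right)^{2} = \left(\frac{1255}{176}\right)^{2} = \frac{1575025}{30976}$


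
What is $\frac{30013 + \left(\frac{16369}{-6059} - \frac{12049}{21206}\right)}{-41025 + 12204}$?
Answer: $- \frac{1285288275699}{1234376088478} \approx -1.0412$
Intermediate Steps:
$\frac{30013 + \left(\frac{16369}{-6059} - \frac{12049}{21206}\right)}{-41025 + 12204} = \frac{30013 + \left(16369 \left(- \frac{1}{6059}\right) - \frac{12049}{21206}\right)}{-28821} = \left(30013 - \frac{420125905}{128487154}\right) \left(- \frac{1}{28821}\right) = \frac{3855864827097}{128487154} \left(- \frac{1}{28821}\right) = - \frac{1285288275699}{1234376088478}$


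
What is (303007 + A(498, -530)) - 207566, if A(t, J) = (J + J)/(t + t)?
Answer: 23764544/249 ≈ 95440.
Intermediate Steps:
A(t, J) = J/t (A(t, J) = (2*J)/((2*t)) = (2*J)*(1/(2*t)) = J/t)
(303007 + A(498, -530)) - 207566 = (303007 - 530/498) - 207566 = (303007 - 530*1/498) - 207566 = (303007 - 265/249) - 207566 = 75448478/249 - 207566 = 23764544/249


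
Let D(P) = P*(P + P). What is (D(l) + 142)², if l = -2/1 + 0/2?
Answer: 22500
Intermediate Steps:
l = -2 (l = -2*1 + 0*(½) = -2 + 0 = -2)
D(P) = 2*P² (D(P) = P*(2*P) = 2*P²)
(D(l) + 142)² = (2*(-2)² + 142)² = (2*4 + 142)² = (8 + 142)² = 150² = 22500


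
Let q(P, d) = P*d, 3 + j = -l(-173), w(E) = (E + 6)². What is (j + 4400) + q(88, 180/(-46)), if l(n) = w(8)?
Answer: 88703/23 ≈ 3856.7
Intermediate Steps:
w(E) = (6 + E)²
l(n) = 196 (l(n) = (6 + 8)² = 14² = 196)
j = -199 (j = -3 - 1*196 = -3 - 196 = -199)
(j + 4400) + q(88, 180/(-46)) = (-199 + 4400) + 88*(180/(-46)) = 4201 + 88*(180*(-1/46)) = 4201 + 88*(-90/23) = 4201 - 7920/23 = 88703/23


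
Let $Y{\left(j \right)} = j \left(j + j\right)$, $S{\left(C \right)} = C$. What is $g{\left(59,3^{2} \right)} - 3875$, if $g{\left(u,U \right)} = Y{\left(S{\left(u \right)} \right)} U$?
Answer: $58783$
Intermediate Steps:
$Y{\left(j \right)} = 2 j^{2}$ ($Y{\left(j \right)} = j 2 j = 2 j^{2}$)
$g{\left(u,U \right)} = 2 U u^{2}$ ($g{\left(u,U \right)} = 2 u^{2} U = 2 U u^{2}$)
$g{\left(59,3^{2} \right)} - 3875 = 2 \cdot 3^{2} \cdot 59^{2} - 3875 = 2 \cdot 9 \cdot 3481 - 3875 = 62658 - 3875 = 58783$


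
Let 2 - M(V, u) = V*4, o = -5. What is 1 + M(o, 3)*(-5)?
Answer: -109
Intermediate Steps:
M(V, u) = 2 - 4*V (M(V, u) = 2 - V*4 = 2 - 4*V)
1 + M(o, 3)*(-5) = 1 + (2 - 4*(-5))*(-5) = 1 + (2 + 20)*(-5) = 1 + 22*(-5) = 1 - 110 = -109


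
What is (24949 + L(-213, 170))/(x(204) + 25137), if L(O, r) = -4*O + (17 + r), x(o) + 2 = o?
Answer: 25988/25339 ≈ 1.0256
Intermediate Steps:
x(o) = -2 + o
L(O, r) = 17 + r - 4*O
(24949 + L(-213, 170))/(x(204) + 25137) = (24949 + (17 + 170 - 4*(-213)))/((-2 + 204) + 25137) = (24949 + (17 + 170 + 852))/(202 + 25137) = (24949 + 1039)/25339 = 25988*(1/25339) = 25988/25339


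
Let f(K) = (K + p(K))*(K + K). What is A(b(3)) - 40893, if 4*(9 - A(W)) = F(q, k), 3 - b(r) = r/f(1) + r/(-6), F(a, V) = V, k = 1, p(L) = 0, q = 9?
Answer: -163537/4 ≈ -40884.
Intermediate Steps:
f(K) = 2*K² (f(K) = (K + 0)*(K + K) = K*(2*K) = 2*K²)
b(r) = 3 - r/3 (b(r) = 3 - (r/((2*1²)) + r/(-6)) = 3 - (r/((2*1)) + r*(-⅙)) = 3 - (r/2 - r/6) = 3 - r/3)
A(W) = 35/4 (A(W) = 9 - ¼*1 = 9 - ¼ = 35/4)
A(b(3)) - 40893 = 35/4 - 40893 = -163537/4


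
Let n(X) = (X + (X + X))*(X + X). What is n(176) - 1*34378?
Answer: 151478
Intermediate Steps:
n(X) = 6*X² (n(X) = (X + 2*X)*(2*X) = (3*X)*(2*X) = 6*X²)
n(176) - 1*34378 = 6*176² - 1*34378 = 6*30976 - 34378 = 185856 - 34378 = 151478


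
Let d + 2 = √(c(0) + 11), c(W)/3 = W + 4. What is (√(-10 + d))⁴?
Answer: (12 - √23)² ≈ 51.900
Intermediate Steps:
c(W) = 12 + 3*W (c(W) = 3*(W + 4) = 3*(4 + W) = 12 + 3*W)
d = -2 + √23 (d = -2 + √((12 + 3*0) + 11) = -2 + √((12 + 0) + 11) = -2 + √(12 + 11) = -2 + √23 ≈ 2.7958)
(√(-10 + d))⁴ = (√(-10 + (-2 + √23)))⁴ = (√(-12 + √23))⁴ = (-12 + √23)²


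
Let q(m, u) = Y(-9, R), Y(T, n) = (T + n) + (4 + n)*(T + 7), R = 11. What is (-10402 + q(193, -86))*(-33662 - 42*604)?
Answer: 615682900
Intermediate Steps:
Y(T, n) = T + n + (4 + n)*(7 + T) (Y(T, n) = (T + n) + (4 + n)*(7 + T) = T + n + (4 + n)*(7 + T))
q(m, u) = -28 (q(m, u) = 28 + 5*(-9) + 8*11 - 9*11 = 28 - 45 + 88 - 99 = -28)
(-10402 + q(193, -86))*(-33662 - 42*604) = (-10402 - 28)*(-33662 - 42*604) = -10430*(-33662 - 25368) = -10430*(-59030) = 615682900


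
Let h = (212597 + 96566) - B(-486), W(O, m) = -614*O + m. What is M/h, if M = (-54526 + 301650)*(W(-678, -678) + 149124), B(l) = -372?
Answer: 139560313512/309535 ≈ 4.5087e+5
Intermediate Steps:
W(O, m) = m - 614*O
h = 309535 (h = (212597 + 96566) - 1*(-372) = 309163 + 372 = 309535)
M = 139560313512 (M = (-54526 + 301650)*((-678 - 614*(-678)) + 149124) = 247124*((-678 + 416292) + 149124) = 247124*(415614 + 149124) = 247124*564738 = 139560313512)
M/h = 139560313512/309535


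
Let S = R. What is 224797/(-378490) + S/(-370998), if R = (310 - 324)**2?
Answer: -41736710723/70209516510 ≈ -0.59446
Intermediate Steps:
R = 196 (R = (-14)**2 = 196)
S = 196
224797/(-378490) + S/(-370998) = 224797/(-378490) + 196/(-370998) = 224797*(-1/378490) + 196*(-1/370998) = -224797/378490 - 98/185499 = -41736710723/70209516510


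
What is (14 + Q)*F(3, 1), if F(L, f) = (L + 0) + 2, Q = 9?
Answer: 115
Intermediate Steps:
F(L, f) = 2 + L (F(L, f) = L + 2 = 2 + L)
(14 + Q)*F(3, 1) = (14 + 9)*(2 + 3) = 23*5 = 115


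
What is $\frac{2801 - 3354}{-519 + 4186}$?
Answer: $- \frac{553}{3667} \approx -0.1508$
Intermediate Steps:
$\frac{2801 - 3354}{-519 + 4186} = - \frac{553}{3667}$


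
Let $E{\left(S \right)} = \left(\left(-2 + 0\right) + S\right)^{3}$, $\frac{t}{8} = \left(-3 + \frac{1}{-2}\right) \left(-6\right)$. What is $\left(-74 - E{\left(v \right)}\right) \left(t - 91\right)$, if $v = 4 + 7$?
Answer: $-61831$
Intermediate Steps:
$v = 11$
$t = 168$ ($t = 8 \left(-3 + \frac{1}{-2}\right) \left(-6\right) = 8 \left(-3 - \frac{1}{2}\right) \left(-6\right) = 8 \left(\left(- \frac{7}{2}\right) \left(-6\right)\right) = 8 \cdot 21 = 168$)
$E{\left(S \right)} = \left(-2 + S\right)^{3}$
$\left(-74 - E{\left(v \right)}\right) \left(t - 91\right) = \left(-74 - \left(-2 + 11\right)^{3}\right) \left(168 - 91\right) = \left(-74 - 9^{3}\right) \left(168 - 91\right) = \left(-74 - 729\right) 77 = \left(-803\right) 77 = -61831$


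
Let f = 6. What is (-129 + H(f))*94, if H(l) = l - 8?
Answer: -12314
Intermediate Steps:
H(l) = -8 + l
(-129 + H(f))*94 = (-129 + (-8 + 6))*94 = (-129 - 2)*94 = -131*94 = -12314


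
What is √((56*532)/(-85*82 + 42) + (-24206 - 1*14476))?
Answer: 8*I*√113332121/433 ≈ 196.69*I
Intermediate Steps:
√((56*532)/(-85*82 + 42) + (-24206 - 1*14476)) = √(29792/(-6970 + 42) + (-24206 - 14476)) = √(29792/(-6928) - 38682) = √(29792*(-1/6928) - 38682) = √(-1862/433 - 38682) = √(-16751168/433) = 8*I*√113332121/433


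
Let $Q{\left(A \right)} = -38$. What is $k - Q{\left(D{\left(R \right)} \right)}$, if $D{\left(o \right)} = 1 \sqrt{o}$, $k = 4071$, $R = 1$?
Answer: $4109$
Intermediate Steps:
$D{\left(o \right)} = \sqrt{o}$
$k - Q{\left(D{\left(R \right)} \right)} = 4071 - -38 = 4071 + 38 = 4109$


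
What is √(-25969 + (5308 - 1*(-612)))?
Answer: I*√20049 ≈ 141.59*I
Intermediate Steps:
√(-25969 + (5308 - 1*(-612))) = √(-25969 + (5308 + 612)) = √(-25969 + 5920) = √(-20049) = I*√20049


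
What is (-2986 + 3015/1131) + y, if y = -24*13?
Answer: -1242341/377 ≈ -3295.3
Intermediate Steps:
y = -312
(-2986 + 3015/1131) + y = (-2986 + 3015/1131) - 312 = (-2986 + 3015*(1/1131)) - 312 = (-2986 + 1005/377) - 312 = -1124717/377 - 312 = -1242341/377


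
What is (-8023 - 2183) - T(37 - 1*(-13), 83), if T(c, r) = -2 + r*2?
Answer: -10370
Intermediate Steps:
T(c, r) = -2 + 2*r
(-8023 - 2183) - T(37 - 1*(-13), 83) = (-8023 - 2183) - (-2 + 2*83) = -10206 - (-2 + 166) = -10206 - 1*164 = -10206 - 164 = -10370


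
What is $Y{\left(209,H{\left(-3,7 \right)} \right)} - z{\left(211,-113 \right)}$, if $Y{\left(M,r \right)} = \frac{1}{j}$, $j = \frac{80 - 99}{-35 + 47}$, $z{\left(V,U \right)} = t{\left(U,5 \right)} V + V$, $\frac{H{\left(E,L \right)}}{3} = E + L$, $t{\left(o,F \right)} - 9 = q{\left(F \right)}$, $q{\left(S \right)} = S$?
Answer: $- \frac{60147}{19} \approx -3165.6$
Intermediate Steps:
$t{\left(o,F \right)} = 9 + F$
$H{\left(E,L \right)} = 3 E + 3 L$ ($H{\left(E,L \right)} = 3 \left(E + L\right) = 3 E + 3 L$)
$z{\left(V,U \right)} = 15 V$ ($z{\left(V,U \right)} = \left(9 + 5\right) V + V = 14 V + V = 15 V$)
$j = - \frac{19}{12} \approx -1.5833$
$Y{\left(M,r \right)} = - \frac{12}{19}$ ($Y{\left(M,r \right)} = \frac{1}{- \frac{19}{12}} = - \frac{12}{19}$)
$Y{\left(209,H{\left(-3,7 \right)} \right)} - z{\left(211,-113 \right)} = - \frac{12}{19} - 15 \cdot 211 = - \frac{12}{19} - 3165 = - \frac{60147}{19}$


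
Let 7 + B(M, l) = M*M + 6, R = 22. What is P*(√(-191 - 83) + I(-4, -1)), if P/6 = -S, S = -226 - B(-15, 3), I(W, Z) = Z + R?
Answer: 56700 + 2700*I*√274 ≈ 56700.0 + 44693.0*I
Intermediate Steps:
I(W, Z) = 22 + Z (I(W, Z) = Z + 22 = 22 + Z)
B(M, l) = -1 + M² (B(M, l) = -7 + (M*M + 6) = -7 + (M² + 6) = -7 + (6 + M²) = -1 + M²)
S = -450 (S = -226 - (-1 + (-15)²) = -226 - (-1 + 225) = -226 - 1*224 = -226 - 224 = -450)
P = 2700 (P = 6*(-1*(-450)) = 6*450 = 2700)
P*(√(-191 - 83) + I(-4, -1)) = 2700*(√(-191 - 83) + (22 - 1)) = 2700*(√(-274) + 21) = 2700*(I*√274 + 21) = 2700*(21 + I*√274) = 56700 + 2700*I*√274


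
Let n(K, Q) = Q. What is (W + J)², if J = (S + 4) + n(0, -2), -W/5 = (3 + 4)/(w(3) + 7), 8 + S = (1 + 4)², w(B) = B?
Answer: 961/4 ≈ 240.25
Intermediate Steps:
S = 17 (S = -8 + (1 + 4)² = -8 + 5² = -8 + 25 = 17)
W = -7/2 (W = -5*(3 + 4)/(3 + 7) = -35/10 = -5*7/10 = -7/2 ≈ -3.5000)
J = 19 (J = (17 + 4) - 2 = 21 - 2 = 19)
(W + J)² = (-7/2 + 19)² = (31/2)² = 961/4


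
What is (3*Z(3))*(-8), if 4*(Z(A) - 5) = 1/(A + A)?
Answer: -121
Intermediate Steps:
Z(A) = 5 + 1/(8*A) (Z(A) = 5 + 1/(4*(A + A)) = 5 + 1/(4*((2*A))) = 5 + (1/(2*A))/4 = 5 + 1/(8*A))
(3*Z(3))*(-8) = (3*(5 + (⅛)/3))*(-8) = (3*(5 + (⅛)*(⅓)))*(-8) = (3*(5 + 1/24))*(-8) = (3*(121/24))*(-8) = (121/8)*(-8) = -121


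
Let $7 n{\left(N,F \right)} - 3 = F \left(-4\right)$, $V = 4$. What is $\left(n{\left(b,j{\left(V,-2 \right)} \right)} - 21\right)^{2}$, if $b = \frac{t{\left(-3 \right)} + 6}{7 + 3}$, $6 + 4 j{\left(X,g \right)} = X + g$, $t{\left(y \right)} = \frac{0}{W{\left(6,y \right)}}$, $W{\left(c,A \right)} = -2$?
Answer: $400$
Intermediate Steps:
$t{\left(y \right)} = 0$ ($t{\left(y \right)} = \frac{0}{-2} = 0 \left(- \frac{1}{2}\right) = 0$)
$j{\left(X,g \right)} = - \frac{3}{2} + \frac{X}{4} + \frac{g}{4}$ ($j{\left(X,g \right)} = - \frac{3}{2} + \frac{X + g}{4} = - \frac{3}{2} + \left(\frac{X}{4} + \frac{g}{4}\right) = - \frac{3}{2} + \frac{X}{4} + \frac{g}{4}$)
$b = \frac{3}{5}$ ($b = \frac{0 + 6}{7 + 3} = \frac{6}{10} = 6 \cdot \frac{1}{10} = \frac{3}{5} \approx 0.6$)
$n{\left(N,F \right)} = \frac{3}{7} - \frac{4 F}{7}$ ($n{\left(N,F \right)} = \frac{3}{7} + \frac{F \left(-4\right)}{7} = \frac{3}{7} + \frac{\left(-4\right) F}{7} = \frac{3}{7} - \frac{4 F}{7}$)
$\left(n{\left(b,j{\left(V,-2 \right)} \right)} - 21\right)^{2} = \left(\left(\frac{3}{7} - \frac{4 \left(- \frac{3}{2} + \frac{1}{4} \cdot 4 + \frac{1}{4} \left(-2\right)\right)}{7}\right) - 21\right)^{2} = \left(\left(\frac{3}{7} - \frac{4 \left(- \frac{3}{2} + 1 - \frac{1}{2}\right)}{7}\right) - 21\right)^{2} = \left(\left(\frac{3}{7} - - \frac{4}{7}\right) - 21\right)^{2} = \left(\left(\frac{3}{7} + \frac{4}{7}\right) - 21\right)^{2} = \left(1 - 21\right)^{2} = \left(-20\right)^{2} = 400$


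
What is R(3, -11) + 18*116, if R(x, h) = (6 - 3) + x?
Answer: 2094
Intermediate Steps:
R(x, h) = 3 + x
R(3, -11) + 18*116 = (3 + 3) + 18*116 = 6 + 2088 = 2094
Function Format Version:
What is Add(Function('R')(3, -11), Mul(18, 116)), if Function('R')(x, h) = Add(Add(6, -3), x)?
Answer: 2094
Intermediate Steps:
Function('R')(x, h) = Add(3, x)
Add(Function('R')(3, -11), Mul(18, 116)) = Add(Add(3, 3), Mul(18, 116)) = Add(6, 2088) = 2094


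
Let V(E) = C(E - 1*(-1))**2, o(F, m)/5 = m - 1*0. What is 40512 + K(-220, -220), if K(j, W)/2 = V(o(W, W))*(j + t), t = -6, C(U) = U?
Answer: -545885540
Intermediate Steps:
o(F, m) = 5*m (o(F, m) = 5*(m - 1*0) = 5*(m + 0) = 5*m)
V(E) = (1 + E)**2 (V(E) = (E - 1*(-1))**2 = (E + 1)**2 = (1 + E)**2)
K(j, W) = 2*(1 + 5*W)**2*(-6 + j) (K(j, W) = 2*((1 + 5*W)**2*(j - 6)) = 2*((1 + 5*W)**2*(-6 + j)) = 2*(1 + 5*W)**2*(-6 + j))
40512 + K(-220, -220) = 40512 + 2*(1 + 5*(-220))**2*(-6 - 220) = 40512 + 2*(1 - 1100)**2*(-226) = 40512 + 2*(-1099)**2*(-226) = 40512 + 2*1207801*(-226) = 40512 - 545926052 = -545885540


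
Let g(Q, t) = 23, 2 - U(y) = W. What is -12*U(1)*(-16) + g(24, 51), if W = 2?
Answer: 23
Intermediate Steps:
U(y) = 0 (U(y) = 2 - 1*2 = 2 - 2 = 0)
-12*U(1)*(-16) + g(24, 51) = -12*0*(-16) + 23 = 0*(-16) + 23 = 0 + 23 = 23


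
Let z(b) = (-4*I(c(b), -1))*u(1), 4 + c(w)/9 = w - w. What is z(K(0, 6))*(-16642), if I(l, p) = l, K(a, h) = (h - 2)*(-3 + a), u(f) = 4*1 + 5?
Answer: -21568032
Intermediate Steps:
u(f) = 9 (u(f) = 4 + 5 = 9)
K(a, h) = (-3 + a)*(-2 + h) (K(a, h) = (-2 + h)*(-3 + a) = (-3 + a)*(-2 + h))
c(w) = -36 (c(w) = -36 + 9*(w - w) = -36 + 9*0 = -36 + 0 = -36)
z(b) = 1296 (z(b) = -4*(-36)*9 = 144*9 = 1296)
z(K(0, 6))*(-16642) = 1296*(-16642) = -21568032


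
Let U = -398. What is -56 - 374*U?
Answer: 148796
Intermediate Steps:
-56 - 374*U = -56 - 374*(-398) = -56 + 148852 = 148796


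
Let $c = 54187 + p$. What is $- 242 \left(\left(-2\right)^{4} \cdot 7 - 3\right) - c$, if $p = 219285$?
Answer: $-299850$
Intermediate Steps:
$c = 273472$ ($c = 54187 + 219285 = 273472$)
$- 242 \left(\left(-2\right)^{4} \cdot 7 - 3\right) - c = - 242 \left(\left(-2\right)^{4} \cdot 7 - 3\right) - 273472 = - 242 \left(16 \cdot 7 - 3\right) - 273472 = - 242 \left(112 - 3\right) - 273472 = \left(-242\right) 109 - 273472 = -26378 - 273472 = -299850$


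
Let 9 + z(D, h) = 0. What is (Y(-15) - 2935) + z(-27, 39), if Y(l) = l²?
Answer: -2719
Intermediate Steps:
z(D, h) = -9 (z(D, h) = -9 + 0 = -9)
(Y(-15) - 2935) + z(-27, 39) = ((-15)² - 2935) - 9 = (225 - 2935) - 9 = -2710 - 9 = -2719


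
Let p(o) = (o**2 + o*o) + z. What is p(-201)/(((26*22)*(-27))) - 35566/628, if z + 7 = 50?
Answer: -150012991/2424708 ≈ -61.868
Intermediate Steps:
z = 43 (z = -7 + 50 = 43)
p(o) = 43 + 2*o**2 (p(o) = (o**2 + o*o) + 43 = (o**2 + o**2) + 43 = 2*o**2 + 43 = 43 + 2*o**2)
p(-201)/(((26*22)*(-27))) - 35566/628 = (43 + 2*(-201)**2)/(((26*22)*(-27))) - 35566/628 = (43 + 2*40401)/((572*(-27))) - 35566*1/628 = (43 + 80802)/(-15444) - 17783/314 = 80845*(-1/15444) - 17783/314 = -80845/15444 - 17783/314 = -150012991/2424708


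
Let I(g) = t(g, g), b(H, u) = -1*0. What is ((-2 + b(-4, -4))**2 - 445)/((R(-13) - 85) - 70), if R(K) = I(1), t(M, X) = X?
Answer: 63/22 ≈ 2.8636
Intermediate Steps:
b(H, u) = 0
I(g) = g
R(K) = 1
((-2 + b(-4, -4))**2 - 445)/((R(-13) - 85) - 70) = ((-2 + 0)**2 - 445)/((1 - 85) - 70) = ((-2)**2 - 445)/(-84 - 70) = (4 - 445)/(-154) = -441*(-1/154) = 63/22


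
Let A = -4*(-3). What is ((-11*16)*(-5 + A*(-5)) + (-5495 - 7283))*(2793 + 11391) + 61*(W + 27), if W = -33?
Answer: -18978558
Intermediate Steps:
A = 12
((-11*16)*(-5 + A*(-5)) + (-5495 - 7283))*(2793 + 11391) + 61*(W + 27) = ((-11*16)*(-5 + 12*(-5)) + (-5495 - 7283))*(2793 + 11391) + 61*(-33 + 27) = (-176*(-5 - 60) - 12778)*14184 + 61*(-6) = (-176*(-65) - 12778)*14184 - 366 = (11440 - 12778)*14184 - 366 = -1338*14184 - 366 = -18978192 - 366 = -18978558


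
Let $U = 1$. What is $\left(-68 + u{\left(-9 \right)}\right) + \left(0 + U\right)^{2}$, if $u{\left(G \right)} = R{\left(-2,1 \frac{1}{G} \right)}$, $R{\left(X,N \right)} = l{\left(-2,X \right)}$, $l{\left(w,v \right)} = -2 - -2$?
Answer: $-67$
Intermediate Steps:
$l{\left(w,v \right)} = 0$ ($l{\left(w,v \right)} = -2 + 2 = 0$)
$R{\left(X,N \right)} = 0$
$u{\left(G \right)} = 0$
$\left(-68 + u{\left(-9 \right)}\right) + \left(0 + U\right)^{2} = \left(-68 + 0\right) + \left(0 + 1\right)^{2} = -68 + 1^{2} = -68 + 1 = -67$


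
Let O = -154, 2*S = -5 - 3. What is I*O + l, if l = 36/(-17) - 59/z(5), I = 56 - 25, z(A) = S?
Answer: -323773/68 ≈ -4761.4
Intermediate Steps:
S = -4 (S = (-5 - 3)/2 = (½)*(-8) = -4)
z(A) = -4
I = 31
l = 859/68 (l = 36/(-17) - 59/(-4) = 36*(-1/17) - 59*(-¼) = -36/17 + 59/4 = 859/68 ≈ 12.632)
I*O + l = 31*(-154) + 859/68 = -4774 + 859/68 = -323773/68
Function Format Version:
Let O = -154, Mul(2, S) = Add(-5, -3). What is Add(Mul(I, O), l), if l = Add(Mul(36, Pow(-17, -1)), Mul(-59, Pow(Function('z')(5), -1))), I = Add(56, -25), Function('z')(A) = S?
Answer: Rational(-323773, 68) ≈ -4761.4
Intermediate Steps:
S = -4 (S = Mul(Rational(1, 2), Add(-5, -3)) = Mul(Rational(1, 2), -8) = -4)
Function('z')(A) = -4
I = 31
l = Rational(859, 68) (l = Add(Mul(36, Pow(-17, -1)), Mul(-59, Pow(-4, -1))) = Add(Mul(36, Rational(-1, 17)), Mul(-59, Rational(-1, 4))) = Add(Rational(-36, 17), Rational(59, 4)) = Rational(859, 68) ≈ 12.632)
Add(Mul(I, O), l) = Add(Mul(31, -154), Rational(859, 68)) = Add(-4774, Rational(859, 68)) = Rational(-323773, 68)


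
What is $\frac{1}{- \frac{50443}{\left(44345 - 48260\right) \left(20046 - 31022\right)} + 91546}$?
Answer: $\frac{42971040}{3933826777397} \approx 1.0923 \cdot 10^{-5}$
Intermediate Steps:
$\frac{1}{- \frac{50443}{\left(44345 - 48260\right) \left(20046 - 31022\right)} + 91546} = \frac{1}{- \frac{50443}{\left(-3915\right) \left(-10976\right)} + 91546} = \frac{1}{- \frac{50443}{42971040} + 91546} = \frac{1}{\frac{3933826777397}{42971040}} = \frac{42971040}{3933826777397}$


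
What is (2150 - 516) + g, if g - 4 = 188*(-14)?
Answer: -994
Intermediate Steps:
g = -2628 (g = 4 + 188*(-14) = 4 - 2632 = -2628)
(2150 - 516) + g = (2150 - 516) - 2628 = 1634 - 2628 = -994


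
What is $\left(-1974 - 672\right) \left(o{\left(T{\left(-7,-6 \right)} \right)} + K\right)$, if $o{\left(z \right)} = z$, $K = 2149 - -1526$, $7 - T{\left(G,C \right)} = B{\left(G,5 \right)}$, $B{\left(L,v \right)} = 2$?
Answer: $-9737280$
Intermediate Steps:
$T{\left(G,C \right)} = 5$ ($T{\left(G,C \right)} = 7 - 2 = 5$)
$K = 3675$ ($K = 2149 + 1526 = 3675$)
$\left(-1974 - 672\right) \left(o{\left(T{\left(-7,-6 \right)} \right)} + K\right) = \left(-1974 - 672\right) \left(5 + 3675\right) = \left(-2646\right) 3680 = -9737280$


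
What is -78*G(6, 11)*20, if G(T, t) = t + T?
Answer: -26520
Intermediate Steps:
G(T, t) = T + t
-78*G(6, 11)*20 = -78*(6 + 11)*20 = -78*17*20 = -1326*20 = -26520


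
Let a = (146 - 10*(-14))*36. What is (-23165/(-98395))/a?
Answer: 4633/202614984 ≈ 2.2866e-5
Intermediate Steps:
a = 10296 (a = (146 + 140)*36 = 286*36 = 10296)
(-23165/(-98395))/a = -23165/(-98395)/10296 = -23165*(-1/98395)*(1/10296) = (4633/19679)*(1/10296) = 4633/202614984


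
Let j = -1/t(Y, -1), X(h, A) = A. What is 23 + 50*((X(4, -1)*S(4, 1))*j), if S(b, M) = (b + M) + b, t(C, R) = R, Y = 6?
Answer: -427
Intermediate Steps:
S(b, M) = M + 2*b (S(b, M) = (M + b) + b = M + 2*b)
j = 1 (j = -1/(-1) = -1*(-1) = 1)
23 + 50*((X(4, -1)*S(4, 1))*j) = 23 + 50*(-(1 + 2*4)*1) = 23 + 50*(-(1 + 8)*1) = 23 + 50*(-1*9*1) = 23 + 50*(-9*1) = 23 + 50*(-9) = 23 - 450 = -427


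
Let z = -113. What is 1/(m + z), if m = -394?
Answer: -1/507 ≈ -0.0019724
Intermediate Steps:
1/(m + z) = 1/(-394 - 113) = 1/(-507) = -1/507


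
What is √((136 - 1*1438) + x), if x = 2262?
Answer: 8*√15 ≈ 30.984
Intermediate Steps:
√((136 - 1*1438) + x) = √((136 - 1*1438) + 2262) = √((136 - 1438) + 2262) = √(-1302 + 2262) = √960 = 8*√15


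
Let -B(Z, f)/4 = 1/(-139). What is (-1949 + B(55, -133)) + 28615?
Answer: 3706578/139 ≈ 26666.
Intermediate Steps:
B(Z, f) = 4/139 (B(Z, f) = -4/(-139) = -4*(-1/139) = 4/139)
(-1949 + B(55, -133)) + 28615 = (-1949 + 4/139) + 28615 = -270907/139 + 28615 = 3706578/139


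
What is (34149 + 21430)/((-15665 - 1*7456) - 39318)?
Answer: -55579/62439 ≈ -0.89013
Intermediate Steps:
(34149 + 21430)/((-15665 - 1*7456) - 39318) = 55579/((-15665 - 7456) - 39318) = 55579/(-23121 - 39318) = 55579/(-62439) = 55579*(-1/62439) = -55579/62439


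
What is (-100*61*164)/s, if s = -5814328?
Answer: 125050/726791 ≈ 0.17206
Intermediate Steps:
(-100*61*164)/s = (-100*61*164)/(-5814328) = -6100*164*(-1/5814328) = -1000400*(-1/5814328) = 125050/726791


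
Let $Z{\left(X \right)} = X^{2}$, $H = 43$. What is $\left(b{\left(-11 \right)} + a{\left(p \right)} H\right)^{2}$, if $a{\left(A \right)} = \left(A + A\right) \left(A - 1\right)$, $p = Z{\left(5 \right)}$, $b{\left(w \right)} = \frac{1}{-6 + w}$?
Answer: $\frac{769478085601}{289} \approx 2.6626 \cdot 10^{9}$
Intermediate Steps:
$p = 25$ ($p = 5^{2} = 25$)
$a{\left(A \right)} = 2 A \left(-1 + A\right)$
$\left(b{\left(-11 \right)} + a{\left(p \right)} H\right)^{2} = \left(\frac{1}{-6 - 11} + 2 \cdot 25 \left(-1 + 25\right) 43\right)^{2} = \left(\frac{1}{-17} + 2 \cdot 25 \cdot 24 \cdot 43\right)^{2} = \left(- \frac{1}{17} + 1200 \cdot 43\right)^{2} = \left(- \frac{1}{17} + 51600\right)^{2} = \left(\frac{877199}{17}\right)^{2} = \frac{769478085601}{289}$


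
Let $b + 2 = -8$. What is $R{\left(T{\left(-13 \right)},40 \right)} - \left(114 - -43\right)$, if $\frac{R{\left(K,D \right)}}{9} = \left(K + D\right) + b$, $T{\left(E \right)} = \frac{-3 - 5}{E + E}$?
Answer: $\frac{1505}{13} \approx 115.77$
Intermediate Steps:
$b = -10$ ($b = -2 - 8 = -10$)
$T{\left(E \right)} = - \frac{4}{E}$ ($T{\left(E \right)} = - \frac{8}{2 E} = - 8 \frac{1}{2 E} = - \frac{4}{E}$)
$R{\left(K,D \right)} = -90 + 9 D + 9 K$ ($R{\left(K,D \right)} = 9 \left(\left(K + D\right) - 10\right) = 9 \left(\left(D + K\right) - 10\right) = 9 \left(-10 + D + K\right) = -90 + 9 D + 9 K$)
$R{\left(T{\left(-13 \right)},40 \right)} - \left(114 - -43\right) = \left(-90 + 9 \cdot 40 + 9 \left(- \frac{4}{-13}\right)\right) - \left(114 - -43\right) = \left(-90 + 360 + 9 \left(\left(-4\right) \left(- \frac{1}{13}\right)\right)\right) - \left(114 + 43\right) = \left(-90 + 360 + 9 \cdot \frac{4}{13}\right) - 157 = \left(-90 + 360 + \frac{36}{13}\right) - 157 = \frac{3546}{13} - 157 = \frac{1505}{13}$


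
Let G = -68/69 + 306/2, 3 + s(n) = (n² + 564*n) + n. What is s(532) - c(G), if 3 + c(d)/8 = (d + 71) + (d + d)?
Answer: 13326399/23 ≈ 5.7941e+5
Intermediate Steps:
s(n) = -3 + n² + 565*n (s(n) = -3 + ((n² + 564*n) + n) = -3 + (n² + 565*n) = -3 + n² + 565*n)
G = 10489/69 (G = -68*1/69 + 306*(½) = -68/69 + 153 = 10489/69 ≈ 152.01)
c(d) = 544 + 24*d (c(d) = -24 + 8*((d + 71) + (d + d)) = -24 + 8*((71 + d) + 2*d) = -24 + 8*(71 + 3*d) = -24 + (568 + 24*d) = 544 + 24*d)
s(532) - c(G) = (-3 + 532² + 565*532) - (544 + 24*(10489/69)) = (-3 + 283024 + 300580) - (544 + 83912/23) = 583601 - 1*96424/23 = 583601 - 96424/23 = 13326399/23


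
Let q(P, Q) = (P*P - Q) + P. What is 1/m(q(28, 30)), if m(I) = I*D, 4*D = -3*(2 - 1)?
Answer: -2/1173 ≈ -0.0017050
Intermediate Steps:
D = -¾ (D = (-3*(2 - 1))/4 = (-3*1)/4 = (¼)*(-3) = -¾ ≈ -0.75000)
q(P, Q) = P + P² - Q (q(P, Q) = (P² - Q) + P = P + P² - Q)
m(I) = -3*I/4 (m(I) = I*(-¾) = -3*I/4)
1/m(q(28, 30)) = 1/(-3*(28 + 28² - 1*30)/4) = 1/(-3*(28 + 784 - 30)/4) = 1/(-¾*782) = 1/(-1173/2) = -2/1173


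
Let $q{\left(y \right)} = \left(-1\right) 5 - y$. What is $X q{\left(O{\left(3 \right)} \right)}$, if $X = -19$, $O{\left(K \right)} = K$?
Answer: $152$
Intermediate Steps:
$q{\left(y \right)} = -5 - y$
$X q{\left(O{\left(3 \right)} \right)} = - 19 \left(-5 - 3\right) = \left(-19\right) \left(-8\right) = 152$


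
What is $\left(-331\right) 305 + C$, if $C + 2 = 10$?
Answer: $-100947$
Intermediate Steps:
$C = 8$ ($C = -2 + 10 = 8$)
$\left(-331\right) 305 + C = \left(-331\right) 305 + 8 = -100955 + 8 = -100947$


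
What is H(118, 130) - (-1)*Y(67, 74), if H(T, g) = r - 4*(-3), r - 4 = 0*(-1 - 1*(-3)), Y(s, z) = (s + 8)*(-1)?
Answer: -59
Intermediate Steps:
Y(s, z) = -8 - s (Y(s, z) = (8 + s)*(-1) = -8 - s)
r = 4 (r = 4 + 0*(-1 - 1*(-3)) = 4 + 0*(-1 + 3) = 4 + 0*2 = 4 + 0 = 4)
H(T, g) = 16 (H(T, g) = 4 - 4*(-3) = 4 + 12 = 16)
H(118, 130) - (-1)*Y(67, 74) = 16 - (-1)*(-8 - 1*67) = 16 - (-1)*(-8 - 67) = 16 - (-1)*(-75) = 16 - 1*75 = 16 - 75 = -59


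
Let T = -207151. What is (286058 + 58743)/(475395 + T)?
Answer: 344801/268244 ≈ 1.2854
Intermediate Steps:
(286058 + 58743)/(475395 + T) = (286058 + 58743)/(475395 - 207151) = 344801/268244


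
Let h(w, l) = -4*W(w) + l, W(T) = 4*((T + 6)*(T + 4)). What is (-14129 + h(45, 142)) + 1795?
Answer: -52176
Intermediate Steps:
W(T) = 4*(4 + T)*(6 + T) (W(T) = 4*((6 + T)*(4 + T)) = 4*((4 + T)*(6 + T)) = 4*(4 + T)*(6 + T))
h(w, l) = -384 + l - 160*w - 16*w**2 (h(w, l) = -4*(96 + 4*w**2 + 40*w) + l = (-384 - 160*w - 16*w**2) + l = -384 + l - 160*w - 16*w**2)
(-14129 + h(45, 142)) + 1795 = (-14129 + (-384 + 142 - 160*45 - 16*45**2)) + 1795 = (-14129 + (-384 + 142 - 7200 - 16*2025)) + 1795 = (-14129 + (-384 + 142 - 7200 - 32400)) + 1795 = (-14129 - 39842) + 1795 = -53971 + 1795 = -52176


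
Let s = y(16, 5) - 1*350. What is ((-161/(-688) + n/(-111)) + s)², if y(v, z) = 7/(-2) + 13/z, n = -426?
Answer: 1948718074738369/16200198400 ≈ 1.2029e+5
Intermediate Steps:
y(v, z) = -7/2 + 13/z (y(v, z) = 7*(-½) + 13/z = -7/2 + 13/z)
s = -3509/10 (s = (-7/2 + 13/5) - 1*350 = (-7/2 + 13*(⅕)) - 350 = (-7/2 + 13/5) - 350 = -9/10 - 350 = -3509/10 ≈ -350.90)
((-161/(-688) + n/(-111)) + s)² = ((-161/(-688) - 426/(-111)) - 3509/10)² = ((-161*(-1/688) - 426*(-1/111)) - 3509/10)² = ((161/688 + 142/37) - 3509/10)² = (103653/25456 - 3509/10)² = (-44144287/127280)² = 1948718074738369/16200198400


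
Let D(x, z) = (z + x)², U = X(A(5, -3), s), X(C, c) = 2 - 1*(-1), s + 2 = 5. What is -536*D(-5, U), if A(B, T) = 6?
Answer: -2144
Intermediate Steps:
s = 3 (s = -2 + 5 = 3)
X(C, c) = 3 (X(C, c) = 2 + 1 = 3)
U = 3
D(x, z) = (x + z)²
-536*D(-5, U) = -536*(-5 + 3)² = -536*(-2)² = -536*4 = -2144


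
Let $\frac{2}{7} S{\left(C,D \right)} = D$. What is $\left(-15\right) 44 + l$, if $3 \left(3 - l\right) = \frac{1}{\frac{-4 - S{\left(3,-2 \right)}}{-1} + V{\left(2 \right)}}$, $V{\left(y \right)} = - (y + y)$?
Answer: $- \frac{13796}{21} \approx -656.95$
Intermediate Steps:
$V{\left(y \right)} = - 2 y$
$S{\left(C,D \right)} = \frac{7 D}{2}$
$l = \frac{64}{21}$ ($l = 3 - \frac{1}{3 \left(\frac{-4 - \frac{7}{2} \left(-2\right)}{-1} - 4\right)} = 3 - \frac{1}{3 \left(\left(-4 - -7\right) \left(-1\right) - 4\right)} = 3 - \frac{1}{3 \left(\left(-4 + 7\right) \left(-1\right) - 4\right)} = 3 - \frac{1}{3 \left(3 \left(-1\right) - 4\right)} = 3 - \frac{1}{3 \left(-3 - 4\right)} = 3 - \frac{1}{3 \left(-7\right)} = 3 - - \frac{1}{21} = 3 + \frac{1}{21} = \frac{64}{21} \approx 3.0476$)
$\left(-15\right) 44 + l = \left(-15\right) 44 + \frac{64}{21} = -660 + \frac{64}{21} = - \frac{13796}{21}$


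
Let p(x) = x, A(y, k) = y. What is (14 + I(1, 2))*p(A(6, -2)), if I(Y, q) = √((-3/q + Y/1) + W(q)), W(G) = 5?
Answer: 84 + 9*√2 ≈ 96.728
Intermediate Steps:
I(Y, q) = √(5 + Y - 3/q) (I(Y, q) = √((-3/q + Y/1) + 5) = √((-3/q + Y*1) + 5) = √((-3/q + Y) + 5) = √((Y - 3/q) + 5) = √(5 + Y - 3/q))
(14 + I(1, 2))*p(A(6, -2)) = (14 + √(5 + 1 - 3/2))*6 = (14 + √(9/2))*6 = (14 + 3*√2/2)*6 = 84 + 9*√2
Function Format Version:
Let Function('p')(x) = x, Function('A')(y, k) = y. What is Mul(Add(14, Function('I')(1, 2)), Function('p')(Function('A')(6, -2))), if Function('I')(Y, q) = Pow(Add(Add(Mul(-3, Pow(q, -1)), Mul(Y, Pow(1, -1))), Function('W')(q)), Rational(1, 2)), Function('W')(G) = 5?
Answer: Add(84, Mul(9, Pow(2, Rational(1, 2)))) ≈ 96.728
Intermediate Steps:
Function('I')(Y, q) = Pow(Add(5, Y, Mul(-3, Pow(q, -1))), Rational(1, 2)) (Function('I')(Y, q) = Pow(Add(Add(Mul(-3, Pow(q, -1)), Mul(Y, Pow(1, -1))), 5), Rational(1, 2)) = Pow(Add(Add(Mul(-3, Pow(q, -1)), Mul(Y, 1)), 5), Rational(1, 2)) = Pow(Add(Add(Mul(-3, Pow(q, -1)), Y), 5), Rational(1, 2)) = Pow(Add(Add(Y, Mul(-3, Pow(q, -1))), 5), Rational(1, 2)) = Pow(Add(5, Y, Mul(-3, Pow(q, -1))), Rational(1, 2)))
Mul(Add(14, Function('I')(1, 2)), Function('p')(Function('A')(6, -2))) = Mul(Add(14, Pow(Add(5, 1, Mul(-3, Pow(2, -1))), Rational(1, 2))), 6) = Mul(Add(14, Pow(Add(5, 1, Mul(-3, Rational(1, 2))), Rational(1, 2))), 6) = Mul(Add(14, Pow(Add(5, 1, Rational(-3, 2)), Rational(1, 2))), 6) = Mul(Add(14, Pow(Rational(9, 2), Rational(1, 2))), 6) = Mul(Add(14, Mul(Rational(3, 2), Pow(2, Rational(1, 2)))), 6) = Add(84, Mul(9, Pow(2, Rational(1, 2))))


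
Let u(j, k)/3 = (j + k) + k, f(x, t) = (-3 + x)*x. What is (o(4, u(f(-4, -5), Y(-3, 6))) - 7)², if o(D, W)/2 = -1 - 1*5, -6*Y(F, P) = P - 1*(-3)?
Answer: 361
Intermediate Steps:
f(x, t) = x*(-3 + x)
Y(F, P) = -½ - P/6 (Y(F, P) = -(P - 1*(-3))/6 = -(P + 3)/6 = -(3 + P)/6 = -½ - P/6)
u(j, k) = 3*j + 6*k (u(j, k) = 3*((j + k) + k) = 3*(j + 2*k) = 3*j + 6*k)
o(D, W) = -12 (o(D, W) = 2*(-1 - 1*5) = 2*(-1 - 5) = 2*(-6) = -12)
(o(4, u(f(-4, -5), Y(-3, 6))) - 7)² = (-12 - 7)² = (-19)² = 361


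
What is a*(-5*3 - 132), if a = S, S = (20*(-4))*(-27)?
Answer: -317520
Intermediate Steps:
S = 2160 (S = -80*(-27) = 2160)
a = 2160
a*(-5*3 - 132) = 2160*(-5*3 - 132) = 2160*(-15 - 132) = 2160*(-147) = -317520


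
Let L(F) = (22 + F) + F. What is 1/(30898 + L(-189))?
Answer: 1/30542 ≈ 3.2742e-5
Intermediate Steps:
L(F) = 22 + 2*F
1/(30898 + L(-189)) = 1/(30898 + (22 + 2*(-189))) = 1/(30898 + (22 - 378)) = 1/(30898 - 356) = 1/30542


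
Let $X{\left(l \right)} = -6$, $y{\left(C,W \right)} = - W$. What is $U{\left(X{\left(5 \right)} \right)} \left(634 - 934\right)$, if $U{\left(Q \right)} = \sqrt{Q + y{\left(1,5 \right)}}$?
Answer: $- 300 i \sqrt{11} \approx - 994.99 i$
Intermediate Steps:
$U{\left(Q \right)} = \sqrt{-5 + Q}$ ($U{\left(Q \right)} = \sqrt{Q - 5} = \sqrt{-5 + Q}$)
$U{\left(X{\left(5 \right)} \right)} \left(634 - 934\right) = \sqrt{-5 - 6} \left(634 - 934\right) = \sqrt{-11} \left(-300\right) = i \sqrt{11} \left(-300\right) = - 300 i \sqrt{11}$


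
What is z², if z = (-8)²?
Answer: 4096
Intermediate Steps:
z = 64
z² = 64² = 4096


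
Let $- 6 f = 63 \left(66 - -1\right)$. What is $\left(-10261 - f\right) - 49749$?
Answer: $- \frac{118613}{2} \approx -59307.0$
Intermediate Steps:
$f = - \frac{1407}{2}$ ($f = - \frac{63 \left(66 - -1\right)}{6} = - \frac{63 \left(66 + 1\right)}{6} = - \frac{63 \cdot 67}{6} = \left(- \frac{1}{6}\right) 4221 = - \frac{1407}{2} \approx -703.5$)
$\left(-10261 - f\right) - 49749 = \left(-10261 - - \frac{1407}{2}\right) - 49749 = \left(-10261 + \frac{1407}{2}\right) - 49749 = - \frac{19115}{2} - 49749 = - \frac{118613}{2}$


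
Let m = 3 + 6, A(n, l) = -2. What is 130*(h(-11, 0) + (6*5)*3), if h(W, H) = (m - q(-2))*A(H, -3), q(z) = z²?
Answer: 10400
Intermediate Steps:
m = 9
h(W, H) = -10 (h(W, H) = (9 - 1*(-2)²)*(-2) = (9 - 1*4)*(-2) = (9 - 4)*(-2) = 5*(-2) = -10)
130*(h(-11, 0) + (6*5)*3) = 130*(-10 + (6*5)*3) = 130*(-10 + 30*3) = 130*(-10 + 90) = 130*80 = 10400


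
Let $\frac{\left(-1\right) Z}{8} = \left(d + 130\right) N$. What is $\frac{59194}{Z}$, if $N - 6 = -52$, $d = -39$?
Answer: $\frac{29597}{16744} \approx 1.7676$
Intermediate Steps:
$N = -46$ ($N = 6 - 52 = -46$)
$Z = 33488$ ($Z = - 8 \left(-39 + 130\right) \left(-46\right) = - 8 \cdot 91 \left(-46\right) = \left(-8\right) \left(-4186\right) = 33488$)
$\frac{59194}{Z} = \frac{59194}{33488} = 59194 \cdot \frac{1}{33488} = \frac{29597}{16744}$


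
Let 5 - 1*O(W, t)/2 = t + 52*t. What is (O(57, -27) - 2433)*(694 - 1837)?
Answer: -501777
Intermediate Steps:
O(W, t) = 10 - 106*t (O(W, t) = 10 - 2*(t + 52*t) = 10 - 106*t)
(O(57, -27) - 2433)*(694 - 1837) = ((10 - 106*(-27)) - 2433)*(694 - 1837) = ((10 + 2862) - 2433)*(-1143) = (2872 - 2433)*(-1143) = 439*(-1143) = -501777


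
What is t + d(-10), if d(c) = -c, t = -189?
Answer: -179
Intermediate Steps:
t + d(-10) = -189 - 1*(-10) = -189 + 10 = -179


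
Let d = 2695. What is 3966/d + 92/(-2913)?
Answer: 11305018/7850535 ≈ 1.4400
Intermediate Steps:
3966/d + 92/(-2913) = 3966/2695 + 92/(-2913) = 3966*(1/2695) + 92*(-1/2913) = 3966/2695 - 92/2913 = 11305018/7850535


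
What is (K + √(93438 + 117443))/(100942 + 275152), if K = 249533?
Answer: 249533/376094 + √210881/376094 ≈ 0.66471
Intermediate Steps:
(K + √(93438 + 117443))/(100942 + 275152) = (249533 + √(93438 + 117443))/(100942 + 275152) = (249533 + √210881)/376094 = (249533 + √210881)*(1/376094) = 249533/376094 + √210881/376094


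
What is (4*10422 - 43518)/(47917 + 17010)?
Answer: -1830/64927 ≈ -0.028185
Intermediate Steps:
(4*10422 - 43518)/(47917 + 17010) = (41688 - 43518)/64927 = -1830*1/64927 = -1830/64927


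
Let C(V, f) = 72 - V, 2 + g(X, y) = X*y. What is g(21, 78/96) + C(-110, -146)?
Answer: 3153/16 ≈ 197.06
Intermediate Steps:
g(X, y) = -2 + X*y
g(21, 78/96) + C(-110, -146) = (-2 + 21*(78/96)) + (72 - 1*(-110)) = (-2 + 21*(78*(1/96))) + (72 + 110) = (-2 + 21*(13/16)) + 182 = (-2 + 273/16) + 182 = 241/16 + 182 = 3153/16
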